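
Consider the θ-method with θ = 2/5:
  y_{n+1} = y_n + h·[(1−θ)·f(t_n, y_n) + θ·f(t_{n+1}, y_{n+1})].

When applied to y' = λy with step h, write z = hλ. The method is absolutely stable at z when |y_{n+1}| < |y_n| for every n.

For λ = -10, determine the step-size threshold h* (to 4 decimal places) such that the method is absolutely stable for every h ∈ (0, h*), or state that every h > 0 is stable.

(-10.0000,0); λ=-10 ⇒ h* = (10)/10 = 1.0000.

Test eqn y'=λy, z=hλ:
  y_{n+1} = y_n + z·[3/5·y_n + 2/5·y_{n+1}] ⇒ (1 − 2/5z)y_{n+1} = (1 + 3/5z)y_n
  R(z) = (1 + 3/5z)/(1 − 2/5z).

Boundary: |R(x)|=1, x<0.
x=-1.32: |R|=0.1361
R=−1: 1+3/5x = −1+2/5x ⇒ -1/5x=2 ⇒ x=2/(-1/5)=-10.0000
Confirm numerically:
  x=-9.920: |R|=0.99678 <1
  x=-6.335: |R|=0.79259 <1
  x=-5.897: |R|=0.75569 <1
  x=-4.111: |R|=0.55461 <1
  x=-10.567: |R|=1.02170 >1
  x=-10.103: |R|=1.00409 >1
  x=-10.046: |R|=1.00183 >1
Interval (-10.0000, 0).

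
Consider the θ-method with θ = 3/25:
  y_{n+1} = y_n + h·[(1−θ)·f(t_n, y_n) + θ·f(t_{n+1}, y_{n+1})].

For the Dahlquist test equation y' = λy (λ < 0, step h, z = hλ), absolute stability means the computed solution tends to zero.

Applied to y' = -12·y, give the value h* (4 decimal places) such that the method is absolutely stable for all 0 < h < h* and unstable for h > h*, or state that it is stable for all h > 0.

(-2.6316,0); λ=-12 ⇒ h* = (50/19)/12 = 0.2193.

With y'=λy (z=hλ):
  y_{n+1} = y_n + z·[22/25·y_n + 3/25·y_{n+1}] ⇒ (1 − 3/25z)y_{n+1} = (1 + 22/25z)y_n
  Hence R(z) = (1 + 22/25z)/(1 − 3/25z).

Find x<0 with |R(x)|<1.
x=-0.97: |R|=0.1311
R=−1: 1+22/25x = −1+3/25x ⇒ -19/25x=2 ⇒ x=2/(-19/25)=-2.6316
Confirm numerically:
  x=-2.329: |R|=0.82027 <1
  x=-2.122: |R|=0.69132 <1
  x=-1.829: |R|=0.49982 <1
  x=-3.026: |R|=1.21991 >1
  x=-2.936: |R|=1.17108 >1
  x=-2.742: |R|=1.06314 >1
So |R|<1 on (-2.6316, 0).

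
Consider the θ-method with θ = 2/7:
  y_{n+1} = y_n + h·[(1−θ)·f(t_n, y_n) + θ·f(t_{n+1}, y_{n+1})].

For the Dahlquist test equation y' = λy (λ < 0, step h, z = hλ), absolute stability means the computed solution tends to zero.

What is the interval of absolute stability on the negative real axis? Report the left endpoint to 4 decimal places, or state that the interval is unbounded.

Test eqn y'=λy, z=hλ:
  y_{n+1} = y_n + z·[5/7·y_n + 2/7·y_{n+1}] ⇒ (1 − 2/7z)y_{n+1} = (1 + 5/7z)y_n
  R(z) = (1 + 5/7z)/(1 − 2/7z).

Boundary: |R(x)|=1, x<0.
x=-0.59: |R|=0.4951
R=−1: 1+5/7x = −1+2/7x ⇒ -3/7x=2 ⇒ x=2/(-3/7)=-4.6667
Confirm numerically:
  x=-4.620: |R|=0.99138 <1
  x=-3.436: |R|=0.73385 <1
  x=-2.035: |R|=0.28681 <1
  x=-5.183: |R|=1.08920 >1
  x=-4.899: |R|=1.04149 >1
So |R|<1 on (-4.6667, 0).

(-4.6667, 0).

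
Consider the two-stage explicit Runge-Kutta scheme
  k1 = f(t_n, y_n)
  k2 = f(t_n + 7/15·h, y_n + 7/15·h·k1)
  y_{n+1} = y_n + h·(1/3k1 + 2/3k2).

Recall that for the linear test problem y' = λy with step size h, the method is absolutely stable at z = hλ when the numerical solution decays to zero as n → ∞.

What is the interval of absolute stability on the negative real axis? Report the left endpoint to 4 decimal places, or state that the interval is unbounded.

(-3.2143, 0).

Set f=λy, z=hλ:
  k1=λy_n ⇒ h·k1=z·y_n;  k2=λ(1+7/15z)y_n ⇒ h·k2=z(1+7/15z)y_n
  y_{n+1}/y_n = 1 + 1/3z + 2/3z(1+7/15z) = 1 + z + 14/45z²
  ⇒ R(z) = 1 + z + 14/45z².

Need |R(x)|<1, x<0.
x=-1.26: |R|=0.2339
R=1: x+14/45x²=0 ⇒ x=−45/14=-3.2143; min R=1−1/(4·14/45)=0.1964>−1
Confirm numerically:
  x=-2.631: |R|=0.52256 <1
  x=-2.456: |R|=0.42060 <1
  x=-2.122: |R|=0.27890 <1
  x=-3.811: |R|=1.70749 >1
  x=-3.535: |R|=1.35271 >1
Stable set (-3.2143, 0).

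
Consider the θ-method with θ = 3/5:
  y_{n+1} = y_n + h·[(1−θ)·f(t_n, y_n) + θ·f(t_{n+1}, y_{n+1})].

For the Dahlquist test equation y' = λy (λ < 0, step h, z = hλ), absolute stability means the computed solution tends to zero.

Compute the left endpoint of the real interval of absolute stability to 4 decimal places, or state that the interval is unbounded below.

interval (−∞, 0).

With y'=λy (z=hλ):
  y_{n+1} = y_n + z·[2/5·y_n + 3/5·y_{n+1}] ⇒ (1 − 3/5z)y_{n+1} = (1 + 2/5z)y_n
  so R(z) = (1 + 2/5z)/(1 − 3/5z).

Boundary: |R(x)|=1, x<0.
x=-0.52: |R|=0.6037
x=-2: |R|=0.0909
x=-10: |R|=0.4286
x=-100: |R|=0.6393
θ=3/5≥1/2 ⇒ |1+2/5x|<|1−3/5x| ∀x<0 ⇒ interval (−∞,0).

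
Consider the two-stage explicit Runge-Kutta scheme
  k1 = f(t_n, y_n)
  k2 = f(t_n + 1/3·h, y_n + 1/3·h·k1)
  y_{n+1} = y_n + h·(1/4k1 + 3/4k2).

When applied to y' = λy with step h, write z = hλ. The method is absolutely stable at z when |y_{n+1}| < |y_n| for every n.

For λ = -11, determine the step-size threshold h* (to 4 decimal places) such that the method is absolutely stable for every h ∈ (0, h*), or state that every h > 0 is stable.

Test eqn y'=λy, z=hλ:
  k1=λy_n ⇒ h·k1=z·y_n;  k2=λ(1+1/3z)y_n ⇒ h·k2=z(1+1/3z)y_n
  y_{n+1}/y_n = 1 + 1/4z + 3/4z(1+1/3z) = 1 + z + 1/4z²
  so R(z) = 1 + z + 1/4z².

Find x<0 with |R(x)|<1.
x=-0.58: |R|=0.5041
R=1: x+1/4x²=0 ⇒ x=−4=-4.0000; min R=1−1/(4·1/4)=0.0000>−1
Confirm numerically:
  x=-3.562: |R|=0.60996 <1
  x=-2.468: |R|=0.05476 <1
  x=-2.344: |R|=0.02958 <1
  x=-1.852: |R|=0.00548 <1
  x=-4.529: |R|=1.59896 >1
  x=-4.346: |R|=1.37593 >1
  x=-4.342: |R|=1.37124 >1
Interval (-4.0000, 0).

(-4.0000,0); λ=-11 ⇒ h* = (4)/11 = 0.3636.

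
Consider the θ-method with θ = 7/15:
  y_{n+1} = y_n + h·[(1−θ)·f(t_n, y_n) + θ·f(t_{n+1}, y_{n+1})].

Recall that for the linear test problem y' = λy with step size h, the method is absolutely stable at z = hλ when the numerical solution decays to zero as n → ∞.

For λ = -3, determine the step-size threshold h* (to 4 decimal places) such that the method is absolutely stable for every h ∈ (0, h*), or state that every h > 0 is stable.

(-30.0000,0); λ=-3 ⇒ h* = (30)/3 = 10.0000.

With y'=λy (z=hλ):
  y_{n+1} = y_n + z·[8/15·y_n + 7/15·y_{n+1}] ⇒ (1 − 7/15z)y_{n+1} = (1 + 8/15z)y_n
  R(z) = (1 + 8/15z)/(1 − 7/15z).

Find x<0 with |R(x)|<1.
x=-0.38: |R|=0.6772
R=−1: 1+8/15x = −1+7/15x ⇒ -1/15x=2 ⇒ x=2/(-1/15)=-30.0000
Confirm numerically:
  x=-26.661: |R|=0.98344 <1
  x=-22.437: |R|=0.95604 <1
  x=-19.528: |R|=0.93097 <1
  x=-18.894: |R|=0.92458 <1
  x=-30.299: |R|=1.00132 >1
  x=-30.095: |R|=1.00042 >1
Interval (-30.0000, 0).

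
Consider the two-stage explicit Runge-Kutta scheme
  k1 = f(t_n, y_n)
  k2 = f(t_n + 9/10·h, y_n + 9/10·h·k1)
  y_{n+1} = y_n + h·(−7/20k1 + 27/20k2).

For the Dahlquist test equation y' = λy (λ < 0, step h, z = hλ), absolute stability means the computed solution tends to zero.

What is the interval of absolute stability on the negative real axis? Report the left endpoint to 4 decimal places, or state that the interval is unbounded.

Test eqn y'=λy, z=hλ:
  k1=λy_n ⇒ h·k1=z·y_n;  k2=λ(1+9/10z)y_n ⇒ h·k2=z(1+9/10z)y_n
  y_{n+1}/y_n = 1 − 7/20z + 27/20z(1+9/10z) = 1 + z + 243/200z²
  Hence R(z) = 1 + z + 243/200z².

Find x<0 with |R(x)|<1.
x=-0.44: |R|=0.7952
R=1: x+243/200x²=0 ⇒ x=−200/243=-0.8230; min R=1−1/(4·243/200)=0.7942>−1
Confirm numerically:
  x=-0.626: |R|=0.85013 <1
  x=-0.530: |R|=0.81129 <1
  x=-0.453: |R|=0.79633 <1
  x=-0.337: |R|=0.80099 <1
  x=-1.187: |R|=1.52490 >1
  x=-1.139: |R|=1.43725 >1
So |R|<1 on (-0.8230, 0).

z∈(-0.8230,0).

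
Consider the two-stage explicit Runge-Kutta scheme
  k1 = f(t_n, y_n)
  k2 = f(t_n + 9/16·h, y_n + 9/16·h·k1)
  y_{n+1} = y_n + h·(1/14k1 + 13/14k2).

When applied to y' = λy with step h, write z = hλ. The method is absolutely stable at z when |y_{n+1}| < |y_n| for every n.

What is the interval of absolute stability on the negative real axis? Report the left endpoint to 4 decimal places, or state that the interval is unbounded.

With y'=λy (z=hλ):
  k1=λy_n ⇒ h·k1=z·y_n;  k2=λ(1+9/16z)y_n ⇒ h·k2=z(1+9/16z)y_n
  y_{n+1}/y_n = 1 + 1/14z + 13/14z(1+9/16z) = 1 + z + 117/224z²
  ⇒ R(z) = 1 + z + 117/224z².

Find x<0 with |R(x)|<1.
x=-1.42: |R|=0.6332
R=1: x+117/224x²=0 ⇒ x=−224/117=-1.9145; min R=1−1/(4·117/224)=0.5214>−1
Confirm numerically:
  x=-1.817: |R|=0.90744 <1
  x=-1.346: |R|=0.60030 <1
  x=-1.032: |R|=0.52428 <1
  x=-0.982: |R|=0.52169 <1
  x=-2.495: |R|=1.75646 >1
  x=-2.413: |R|=1.62825 >1
  x=-2.295: |R|=1.45608 >1
Stable set (-1.9145, 0).

(-1.9145, 0).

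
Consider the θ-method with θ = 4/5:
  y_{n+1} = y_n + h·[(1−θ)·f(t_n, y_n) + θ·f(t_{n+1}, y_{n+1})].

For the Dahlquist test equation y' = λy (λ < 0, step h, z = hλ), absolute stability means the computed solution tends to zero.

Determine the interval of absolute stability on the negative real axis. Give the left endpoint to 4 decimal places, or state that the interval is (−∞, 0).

On y'=λy, z=hλ:
  y_{n+1} = y_n + z·[1/5·y_n + 4/5·y_{n+1}] ⇒ (1 − 4/5z)y_{n+1} = (1 + 1/5z)y_n
  so R(z) = (1 + 1/5z)/(1 − 4/5z).

Boundary: |R(x)|=1, x<0.
x=-1.7: |R|=0.2797
x=-2: |R|=0.2308
x=-10: |R|=0.1111
x=-100: |R|=0.2346
θ=4/5≥1/2 ⇒ |1+1/5x|<|1−4/5x| ∀x<0 ⇒ unbounded interval.

(−∞, 0) — no finite endpoint.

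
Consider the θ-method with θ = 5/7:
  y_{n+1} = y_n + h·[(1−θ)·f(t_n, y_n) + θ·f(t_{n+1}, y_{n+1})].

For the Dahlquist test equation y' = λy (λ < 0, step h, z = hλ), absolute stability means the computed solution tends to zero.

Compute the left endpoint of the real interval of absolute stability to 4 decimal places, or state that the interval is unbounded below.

unbounded; (−∞, 0).

Set f=λy, z=hλ:
  y_{n+1} = y_n + z·[2/7·y_n + 5/7·y_{n+1}] ⇒ (1 − 5/7z)y_{n+1} = (1 + 2/7z)y_n
  so R(z) = (1 + 2/7z)/(1 − 5/7z).

Need |R(x)|<1, x<0.
x=-1.64: |R|=0.2447
x=-2: |R|=0.1765
x=-10: |R|=0.2281
x=-100: |R|=0.3807
θ=5/7≥1/2 ⇒ |1+2/7x|<|1−5/7x| ∀x<0 ⇒ interval (−∞,0).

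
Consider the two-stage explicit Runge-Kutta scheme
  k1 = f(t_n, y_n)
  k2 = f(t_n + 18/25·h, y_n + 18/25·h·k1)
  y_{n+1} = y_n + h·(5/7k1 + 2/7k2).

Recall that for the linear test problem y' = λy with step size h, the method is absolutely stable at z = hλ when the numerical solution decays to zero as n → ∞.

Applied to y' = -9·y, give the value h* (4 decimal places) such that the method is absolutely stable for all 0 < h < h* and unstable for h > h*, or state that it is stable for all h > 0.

With y'=λy (z=hλ):
  k1=λy_n ⇒ h·k1=z·y_n;  k2=λ(1+18/25z)y_n ⇒ h·k2=z(1+18/25z)y_n
  y_{n+1}/y_n = 1 + 5/7z + 2/7z(1+18/25z) = 1 + z + 36/175z²
  ⇒ R(z) = 1 + z + 36/175z².

Boundary: |R(x)|=1, x<0.
x=-0.79: |R|=0.3384
R=1: x+36/175x²=0 ⇒ x=−175/36=-4.8611; min R=1−1/(4·36/175)=-0.2153>−1
Confirm numerically:
  x=-4.797: |R|=0.93673 <1
  x=-4.120: |R|=0.37188 <1
  x=-3.990: |R|=0.28499 <1
  x=-2.000: |R|=0.17714 <1
  x=-5.426: |R|=1.63053 >1
  x=-5.128: |R|=1.28154 >1
  x=-4.961: |R|=1.10194 >1
Stable set (-4.8611, 0).

(-4.8611,0); λ=-9 ⇒ h* = (175/36)/9 = 0.5401.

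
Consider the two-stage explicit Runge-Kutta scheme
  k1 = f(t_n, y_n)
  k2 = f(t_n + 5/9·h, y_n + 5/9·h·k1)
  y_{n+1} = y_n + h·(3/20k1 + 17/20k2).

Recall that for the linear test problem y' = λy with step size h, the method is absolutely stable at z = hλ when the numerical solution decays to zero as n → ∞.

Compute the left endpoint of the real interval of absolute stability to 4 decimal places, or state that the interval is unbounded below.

z* = -2.1176.

On y'=λy, z=hλ:
  k1=λy_n ⇒ h·k1=z·y_n;  k2=λ(1+5/9z)y_n ⇒ h·k2=z(1+5/9z)y_n
  y_{n+1}/y_n = 1 + 3/20z + 17/20z(1+5/9z) = 1 + z + 17/36z²
  so R(z) = 1 + z + 17/36z².

Boundary: |R(x)|=1, x<0.
x=-0.65: |R|=0.5495
R=1: x+17/36x²=0 ⇒ x=−36/17=-2.1176; min R=1−1/(4·17/36)=0.4706>−1
Confirm numerically:
  x=-2.095: |R|=0.97760 <1
  x=-1.858: |R|=0.77219 <1
  x=-1.250: |R|=0.48785 <1
  x=-1.147: |R|=0.47426 <1
  x=-2.390: |R|=1.30738 >1
  x=-2.382: |R|=1.29735 >1
Stable set (-2.1176, 0).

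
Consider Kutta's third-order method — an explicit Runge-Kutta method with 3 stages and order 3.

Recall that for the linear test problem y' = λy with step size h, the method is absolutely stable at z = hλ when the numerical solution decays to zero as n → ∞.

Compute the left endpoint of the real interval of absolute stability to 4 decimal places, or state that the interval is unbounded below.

On y'=λy, z=hλ:
  order 3, 3-stage ⇒ R(z)=1+z+z^2/2+z^3/6
  (e.g. R(-0.97)=0.34834, |R|=0.34834)

Need |R(x)|<1, x<0.
x=-0.97: |R|=0.3483
|R(-1.41)|=0.1168 |R(-1.09)|=0.2882 |R(-0.69)|=0.4933
Bisect:
  x_lo=-3.2753 |R|=2.7675  x_hi=-0.1494 |R|=0.8612
  mid=-1.71235 |R|=0.08309 →hi
  mid=-2.49382 |R|=0.96914 →hi
  mid=-2.88455 |R|=1.72444 →lo
  mid=-2.68918 |R|=1.31456 →lo
  mid=-2.59150 |R|=1.13426 →lo
  mid=-2.54266 |R|=1.04986 →lo
  mid=-2.51824 |R|=1.00905 →lo
  mid=-2.50603 |R|=0.98899 →hi
  ...
  [-2.51289,-2.51270] ⇒ x*=-2.5127
Interval (-2.5127, 0).

left endpoint -2.5127.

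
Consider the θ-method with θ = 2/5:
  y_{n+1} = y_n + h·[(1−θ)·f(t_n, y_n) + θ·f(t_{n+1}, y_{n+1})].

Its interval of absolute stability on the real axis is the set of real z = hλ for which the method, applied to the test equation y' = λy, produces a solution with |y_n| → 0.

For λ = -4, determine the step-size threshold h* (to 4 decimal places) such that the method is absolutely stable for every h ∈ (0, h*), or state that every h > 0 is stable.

(-10.0000,0); λ=-4 ⇒ h* = (10)/4 = 2.5000.

Set f=λy, z=hλ:
  y_{n+1} = y_n + z·[3/5·y_n + 2/5·y_{n+1}] ⇒ (1 − 2/5z)y_{n+1} = (1 + 3/5z)y_n
  so R(z) = (1 + 3/5z)/(1 − 2/5z).

Solve |R(x)|<1 on ℝ⁻.
x=-0.66: |R|=0.4778
R=−1: 1+3/5x = −1+2/5x ⇒ -1/5x=2 ⇒ x=2/(-1/5)=-10.0000
Confirm numerically:
  x=-9.442: |R|=0.97664 <1
  x=-7.717: |R|=0.88827 <1
  x=-7.233: |R|=0.85785 <1
  x=-6.223: |R|=0.78350 <1
  x=-10.263: |R|=1.01030 >1
  x=-10.173: |R|=1.00683 >1
Stable set (-10.0000, 0).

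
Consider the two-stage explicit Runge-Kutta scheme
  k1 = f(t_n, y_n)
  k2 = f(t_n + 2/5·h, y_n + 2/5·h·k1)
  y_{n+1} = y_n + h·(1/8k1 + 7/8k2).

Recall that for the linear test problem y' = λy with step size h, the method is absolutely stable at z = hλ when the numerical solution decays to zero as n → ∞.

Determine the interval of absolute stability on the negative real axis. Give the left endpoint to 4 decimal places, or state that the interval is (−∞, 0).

z∈(-2.8571,0).

Test eqn y'=λy, z=hλ:
  k1=λy_n ⇒ h·k1=z·y_n;  k2=λ(1+2/5z)y_n ⇒ h·k2=z(1+2/5z)y_n
  y_{n+1}/y_n = 1 + 1/8z + 7/8z(1+2/5z) = 1 + z + 7/20z²
  so R(z) = 1 + z + 7/20z².

Boundary: |R(x)|=1, x<0.
x=-1.76: |R|=0.3242
R=1: x+7/20x²=0 ⇒ x=−20/7=-2.8571; min R=1−1/(4·7/20)=0.2857>−1
Confirm numerically:
  x=-2.382: |R|=0.60387 <1
  x=-1.576: |R|=0.29332 <1
  x=-1.534: |R|=0.28960 <1
  x=-1.256: |R|=0.29614 <1
  x=-3.392: |R|=1.63498 >1
  x=-3.033: |R|=1.18668 >1
  x=-3.019: |R|=1.17103 >1
Stable set (-2.8571, 0).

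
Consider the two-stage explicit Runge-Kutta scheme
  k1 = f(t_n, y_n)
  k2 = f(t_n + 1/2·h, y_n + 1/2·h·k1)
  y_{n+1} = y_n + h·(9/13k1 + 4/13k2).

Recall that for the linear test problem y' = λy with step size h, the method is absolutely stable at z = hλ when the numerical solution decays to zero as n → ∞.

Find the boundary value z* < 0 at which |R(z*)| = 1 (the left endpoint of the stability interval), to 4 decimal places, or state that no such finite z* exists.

With y'=λy (z=hλ):
  k1=λy_n ⇒ h·k1=z·y_n;  k2=λ(1+1/2z)y_n ⇒ h·k2=z(1+1/2z)y_n
  y_{n+1}/y_n = 1 + 9/13z + 4/13z(1+1/2z) = 1 + z + 2/13z²
  Hence R(z) = 1 + z + 2/13z².

Solve |R(x)|<1 on ℝ⁻.
x=-1.79: |R|=0.2971
R=1: x+2/13x²=0 ⇒ x=−13/2=-6.5000; min R=1−1/(4·2/13)=-0.6250>−1
Confirm numerically:
  x=-6.313: |R|=0.81838 <1
  x=-5.401: |R|=0.08682 <1
  x=-4.834: |R|=0.23899 <1
  x=-4.781: |R|=0.26439 <1
  x=-6.931: |R|=1.45958 >1
  x=-6.907: |R|=1.43248 >1
  x=-6.880: |R|=1.40222 >1
Stable set (-6.5000, 0).

z* = -6.5000.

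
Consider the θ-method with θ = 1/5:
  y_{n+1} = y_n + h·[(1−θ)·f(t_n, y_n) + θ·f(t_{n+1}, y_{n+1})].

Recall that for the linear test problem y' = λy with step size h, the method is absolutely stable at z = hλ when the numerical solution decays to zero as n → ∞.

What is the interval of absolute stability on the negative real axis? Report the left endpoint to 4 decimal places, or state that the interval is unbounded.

Test eqn y'=λy, z=hλ:
  y_{n+1} = y_n + z·[4/5·y_n + 1/5·y_{n+1}] ⇒ (1 − 1/5z)y_{n+1} = (1 + 4/5z)y_n
  R(z) = (1 + 4/5z)/(1 − 1/5z).

Find x<0 with |R(x)|<1.
x=-1.06: |R|=0.1254
R=−1: 1+4/5x = −1+1/5x ⇒ -3/5x=2 ⇒ x=2/(-3/5)=-3.3333
Confirm numerically:
  x=-3.153: |R|=0.93364 <1
  x=-2.241: |R|=0.54744 <1
  x=-1.684: |R|=0.25972 <1
  x=-3.884: |R|=1.18595 >1
  x=-3.691: |R|=1.12346 >1
Stable set (-3.3333, 0).

z∈(-3.3333,0).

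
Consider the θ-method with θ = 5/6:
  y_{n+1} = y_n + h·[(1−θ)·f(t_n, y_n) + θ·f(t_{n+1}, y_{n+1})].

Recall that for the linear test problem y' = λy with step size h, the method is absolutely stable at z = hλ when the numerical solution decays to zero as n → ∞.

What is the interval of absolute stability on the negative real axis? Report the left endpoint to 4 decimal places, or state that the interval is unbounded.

With y'=λy (z=hλ):
  y_{n+1} = y_n + z·[1/6·y_n + 5/6·y_{n+1}] ⇒ (1 − 5/6z)y_{n+1} = (1 + 1/6z)y_n
  Hence R(z) = (1 + 1/6z)/(1 − 5/6z).

Solve |R(x)|<1 on ℝ⁻.
x=-0.66: |R|=0.5742
x=-2: |R|=0.2500
x=-10: |R|=0.0714
x=-100: |R|=0.1858
θ=5/6≥1/2 ⇒ |1+1/6x|<|1−5/6x| ∀x<0 ⇒ stable on all of ℝ⁻.

(−∞, 0) — no finite endpoint.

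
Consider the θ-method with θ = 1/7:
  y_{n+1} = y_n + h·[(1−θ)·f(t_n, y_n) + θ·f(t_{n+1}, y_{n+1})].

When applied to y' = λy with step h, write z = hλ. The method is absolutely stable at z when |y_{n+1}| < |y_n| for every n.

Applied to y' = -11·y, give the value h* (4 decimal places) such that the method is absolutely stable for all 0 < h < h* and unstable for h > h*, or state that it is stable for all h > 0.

(-2.8000,0); λ=-11 ⇒ h* = (14/5)/11 = 0.2545.

On y'=λy, z=hλ:
  y_{n+1} = y_n + z·[6/7·y_n + 1/7·y_{n+1}] ⇒ (1 − 1/7z)y_{n+1} = (1 + 6/7z)y_n
  so R(z) = (1 + 6/7z)/(1 − 1/7z).

Need |R(x)|<1, x<0.
x=-0.52: |R|=0.5160
R=−1: 1+6/7x = −1+1/7x ⇒ -5/7x=2 ⇒ x=2/(-5/7)=-2.8000
Confirm numerically:
  x=-2.345: |R|=0.75655 <1
  x=-1.987: |R|=0.54768 <1
  x=-1.803: |R|=0.43372 <1
  x=-1.297: |R|=0.09425 <1
  x=-3.244: |R|=1.21671 >1
  x=-2.900: |R|=1.05051 >1
  x=-2.822: |R|=1.01120 >1
So |R|<1 on (-2.8000, 0).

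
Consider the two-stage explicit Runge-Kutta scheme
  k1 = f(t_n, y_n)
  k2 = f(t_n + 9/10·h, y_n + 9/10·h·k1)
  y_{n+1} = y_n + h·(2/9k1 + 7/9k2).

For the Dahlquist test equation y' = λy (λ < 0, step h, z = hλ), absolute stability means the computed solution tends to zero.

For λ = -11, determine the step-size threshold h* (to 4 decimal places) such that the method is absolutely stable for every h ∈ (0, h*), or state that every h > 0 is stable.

(-1.4286,0); λ=-11 ⇒ h* = (10/7)/11 = 0.1299.

On y'=λy, z=hλ:
  k1=λy_n ⇒ h·k1=z·y_n;  k2=λ(1+9/10z)y_n ⇒ h·k2=z(1+9/10z)y_n
  y_{n+1}/y_n = 1 + 2/9z + 7/9z(1+9/10z) = 1 + z + 7/10z²
  R(z) = 1 + z + 7/10z².

Need |R(x)|<1, x<0.
x=-0.41: |R|=0.7077
R=1: x+7/10x²=0 ⇒ x=−10/7=-1.4286; min R=1−1/(4·7/10)=0.6429>−1
Confirm numerically:
  x=-1.286: |R|=0.87166 <1
  x=-1.101: |R|=0.74754 <1
  x=-0.818: |R|=0.65039 <1
  x=-0.741: |R|=0.64336 <1
  x=-2.009: |R|=1.81626 >1
  x=-1.762: |R|=1.41125 >1
  x=-1.681: |R|=1.29703 >1
Interval (-1.4286, 0).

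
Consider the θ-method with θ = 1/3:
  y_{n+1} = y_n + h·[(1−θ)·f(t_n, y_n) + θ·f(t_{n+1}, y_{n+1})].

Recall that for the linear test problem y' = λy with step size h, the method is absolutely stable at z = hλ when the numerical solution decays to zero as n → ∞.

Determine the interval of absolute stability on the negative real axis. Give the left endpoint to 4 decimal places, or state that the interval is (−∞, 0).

Set f=λy, z=hλ:
  y_{n+1} = y_n + z·[2/3·y_n + 1/3·y_{n+1}] ⇒ (1 − 1/3z)y_{n+1} = (1 + 2/3z)y_n
  R(z) = (1 + 2/3z)/(1 − 1/3z).

Solve |R(x)|<1 on ℝ⁻.
x=-1.56: |R|=0.0263
R=−1: 1+2/3x = −1+1/3x ⇒ -1/3x=2 ⇒ x=2/(-1/3)=-6.0000
Confirm numerically:
  x=-5.809: |R|=0.97832 <1
  x=-5.794: |R|=0.97657 <1
  x=-4.521: |R|=0.80335 <1
  x=-3.847: |R|=0.68556 <1
  x=-6.538: |R|=1.05641 >1
  x=-6.491: |R|=1.05173 >1
Interval (-6.0000, 0).

z∈(-6.0000,0).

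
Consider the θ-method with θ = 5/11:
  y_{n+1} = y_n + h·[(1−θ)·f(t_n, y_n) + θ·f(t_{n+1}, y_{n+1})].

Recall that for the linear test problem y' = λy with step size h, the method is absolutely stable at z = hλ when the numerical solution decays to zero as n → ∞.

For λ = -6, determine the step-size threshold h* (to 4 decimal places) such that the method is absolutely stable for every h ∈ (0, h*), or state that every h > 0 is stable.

(-22.0000,0); λ=-6 ⇒ h* = (22)/6 = 3.6667.

With y'=λy (z=hλ):
  y_{n+1} = y_n + z·[6/11·y_n + 5/11·y_{n+1}] ⇒ (1 − 5/11z)y_{n+1} = (1 + 6/11z)y_n
  R(z) = (1 + 6/11z)/(1 − 5/11z).

Find x<0 with |R(x)|<1.
x=-0.41: |R|=0.6544
R=−1: 1+6/11x = −1+5/11x ⇒ -1/11x=2 ⇒ x=2/(-1/11)=-22.0000
Confirm numerically:
  x=-19.909: |R|=0.98108 <1
  x=-14.756: |R|=0.91456 <1
  x=-13.768: |R|=0.89689 <1
  x=-9.726: |R|=0.79416 <1
  x=-22.539: |R|=1.00436 >1
  x=-22.082: |R|=1.00068 >1
Stable set (-22.0000, 0).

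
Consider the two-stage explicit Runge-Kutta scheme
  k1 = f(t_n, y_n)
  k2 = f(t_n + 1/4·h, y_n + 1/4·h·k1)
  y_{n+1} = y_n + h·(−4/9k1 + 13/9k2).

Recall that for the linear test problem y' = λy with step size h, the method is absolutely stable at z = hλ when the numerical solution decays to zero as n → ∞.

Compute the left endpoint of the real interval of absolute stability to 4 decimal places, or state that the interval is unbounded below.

left endpoint -2.7692.

With y'=λy (z=hλ):
  k1=λy_n ⇒ h·k1=z·y_n;  k2=λ(1+1/4z)y_n ⇒ h·k2=z(1+1/4z)y_n
  y_{n+1}/y_n = 1 − 4/9z + 13/9z(1+1/4z) = 1 + z + 13/36z²
  Hence R(z) = 1 + z + 13/36z².

Solve |R(x)|<1 on ℝ⁻.
x=-1.49: |R|=0.3117
R=1: x+13/36x²=0 ⇒ x=−36/13=-2.7692; min R=1−1/(4·13/36)=0.3077>−1
Confirm numerically:
  x=-2.223: |R|=0.56151 <1
  x=-1.448: |R|=0.30914 <1
  x=-1.327: |R|=0.30889 <1
  x=-3.079: |R|=1.34442 >1
  x=-3.066: |R|=1.32857 >1
So |R|<1 on (-2.7692, 0).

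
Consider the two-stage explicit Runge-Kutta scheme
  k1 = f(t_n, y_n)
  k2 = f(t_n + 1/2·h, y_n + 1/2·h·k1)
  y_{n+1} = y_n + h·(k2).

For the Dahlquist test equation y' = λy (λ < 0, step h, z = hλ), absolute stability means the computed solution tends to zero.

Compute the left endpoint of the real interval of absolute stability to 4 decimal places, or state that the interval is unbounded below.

Set f=λy, z=hλ:
  k1=λy_n ⇒ h·k1=z·y_n;  k2=λ(1+1/2z)y_n ⇒ h·k2=z(1+1/2z)y_n
  y_{n+1}/y_n = 1 + z(1+1/2z) = 1 + z + 1/2z²
  so R(z) = 1 + z + 1/2z².

Solve |R(x)|<1 on ℝ⁻.
x=-1.44: |R|=0.5968
R=1: x+1/2x²=0 ⇒ x=−2=-2.0000; min R=1−1/(4·1/2)=0.5000>−1
Confirm numerically:
  x=-1.514: |R|=0.63210 <1
  x=-1.109: |R|=0.50594 <1
  x=-0.818: |R|=0.51656 <1
  x=-2.277: |R|=1.31536 >1
  x=-2.170: |R|=1.18445 >1
  x=-2.028: |R|=1.02839 >1
So |R|<1 on (-2.0000, 0).

left endpoint -2.0000.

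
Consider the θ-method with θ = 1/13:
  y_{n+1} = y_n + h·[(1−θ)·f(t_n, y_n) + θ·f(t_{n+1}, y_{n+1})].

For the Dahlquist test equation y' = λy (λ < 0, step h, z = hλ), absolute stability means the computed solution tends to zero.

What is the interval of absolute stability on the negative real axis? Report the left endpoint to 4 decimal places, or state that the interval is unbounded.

(-2.3636, 0).

On y'=λy, z=hλ:
  y_{n+1} = y_n + z·[12/13·y_n + 1/13·y_{n+1}] ⇒ (1 − 1/13z)y_{n+1} = (1 + 12/13z)y_n
  Hence R(z) = (1 + 12/13z)/(1 − 1/13z).

Boundary: |R(x)|=1, x<0.
x=-0.54: |R|=0.4815
R=−1: 1+12/13x = −1+1/13x ⇒ -11/13x=2 ⇒ x=2/(-11/13)=-2.3636
Confirm numerically:
  x=-1.867: |R|=0.63254 <1
  x=-1.663: |R|=0.47439 <1
  x=-1.486: |R|=0.33356 <1
  x=-2.676: |R|=1.21919 >1
  x=-2.424: |R|=1.04305 >1
So |R|<1 on (-2.3636, 0).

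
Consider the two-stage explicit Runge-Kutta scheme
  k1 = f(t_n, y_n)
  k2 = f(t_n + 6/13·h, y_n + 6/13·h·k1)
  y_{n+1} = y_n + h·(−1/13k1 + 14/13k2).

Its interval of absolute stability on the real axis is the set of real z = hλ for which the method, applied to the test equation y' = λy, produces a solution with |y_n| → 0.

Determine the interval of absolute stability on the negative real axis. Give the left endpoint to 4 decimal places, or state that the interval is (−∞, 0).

(-2.0119, 0).

With y'=λy (z=hλ):
  k1=λy_n ⇒ h·k1=z·y_n;  k2=λ(1+6/13z)y_n ⇒ h·k2=z(1+6/13z)y_n
  y_{n+1}/y_n = 1 − 1/13z + 14/13z(1+6/13z) = 1 + z + 84/169z²
  Hence R(z) = 1 + z + 84/169z².

Solve |R(x)|<1 on ℝ⁻.
x=-0.75: |R|=0.5296
R=1: x+84/169x²=0 ⇒ x=−169/84=-2.0119; min R=1−1/(4·84/169)=0.4970>−1
Confirm numerically:
  x=-1.837: |R|=0.84030 <1
  x=-1.523: |R|=0.62990 <1
  x=-1.435: |R|=0.58852 <1
  x=-1.006: |R|=0.49702 <1
  x=-2.217: |R|=1.22600 >1
  x=-2.095: |R|=1.08653 >1
Stable set (-2.0119, 0).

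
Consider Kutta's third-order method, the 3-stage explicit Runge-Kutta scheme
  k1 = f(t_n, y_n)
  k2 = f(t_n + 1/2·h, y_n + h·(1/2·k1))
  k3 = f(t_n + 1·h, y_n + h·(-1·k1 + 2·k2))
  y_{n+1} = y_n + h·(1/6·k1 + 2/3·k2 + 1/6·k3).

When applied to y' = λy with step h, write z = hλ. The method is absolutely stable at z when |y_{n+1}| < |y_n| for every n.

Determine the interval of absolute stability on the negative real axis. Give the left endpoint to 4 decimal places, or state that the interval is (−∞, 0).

With y'=λy (z=hλ):
  order 3, 3-stage ⇒ R(z)=1+z+z^2/2+z^3/6
  (e.g. R(-0.31)=0.73308, |R|=0.73308)

Solve |R(x)|<1 on ℝ⁻.
x=-0.31: |R|=0.7331
|R(-1.37)|=0.1399 |R(-1.36)|=0.1456 |R(-0.72)|=0.4770
Bisect:
  x_lo=-3.3100 |R|=2.8760  x_hi=-0.0640 |R|=0.9380
  mid=-1.68698 |R|=0.06419 →hi
  mid=-2.49847 |R|=0.97668 →hi
  mid=-2.90422 |R|=1.76957 →lo
  mid=-2.70134 |R|=1.33812 →lo
  mid=-2.59991 |R|=1.14917 →lo
  mid=-2.54919 |R|=1.06093 →lo
  mid=-2.52383 |R|=1.01832 →lo
  mid=-2.51115 |R|=0.99738 →hi
  mid=-2.51749 |R|=1.00782 →lo
  mid=-2.51432 |R|=1.00259 →lo
  ...
  [-2.51293,-2.51273] ⇒ x*=-2.5127
Interval (-2.5127, 0).

z∈(-2.5127,0).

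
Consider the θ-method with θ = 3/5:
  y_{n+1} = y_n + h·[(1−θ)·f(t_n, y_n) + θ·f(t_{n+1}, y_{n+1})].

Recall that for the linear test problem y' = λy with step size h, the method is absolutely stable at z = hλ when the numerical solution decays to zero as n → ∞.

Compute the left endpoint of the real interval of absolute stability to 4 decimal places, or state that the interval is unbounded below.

interval (−∞, 0).

Set f=λy, z=hλ:
  y_{n+1} = y_n + z·[2/5·y_n + 3/5·y_{n+1}] ⇒ (1 − 3/5z)y_{n+1} = (1 + 2/5z)y_n
  ⇒ R(z) = (1 + 2/5z)/(1 − 3/5z).

Solve |R(x)|<1 on ℝ⁻.
x=-0.37: |R|=0.6972
x=-2: |R|=0.0909
x=-10: |R|=0.4286
x=-100: |R|=0.6393
θ=3/5≥1/2 ⇒ |1+2/5x|<|1−3/5x| ∀x<0 ⇒ stable on all of ℝ⁻.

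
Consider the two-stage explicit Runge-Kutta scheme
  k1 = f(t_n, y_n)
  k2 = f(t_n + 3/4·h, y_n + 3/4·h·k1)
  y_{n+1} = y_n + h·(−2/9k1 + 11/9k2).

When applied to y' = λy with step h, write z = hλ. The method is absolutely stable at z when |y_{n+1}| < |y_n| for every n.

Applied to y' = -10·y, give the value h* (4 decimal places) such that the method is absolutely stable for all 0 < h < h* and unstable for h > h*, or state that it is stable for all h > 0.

With y'=λy (z=hλ):
  k1=λy_n ⇒ h·k1=z·y_n;  k2=λ(1+3/4z)y_n ⇒ h·k2=z(1+3/4z)y_n
  y_{n+1}/y_n = 1 − 2/9z + 11/9z(1+3/4z) = 1 + z + 11/12z²
  so R(z) = 1 + z + 11/12z².

Find x<0 with |R(x)|<1.
x=-1.07: |R|=0.9795
R=1: x+11/12x²=0 ⇒ x=−12/11=-1.0909; min R=1−1/(4·11/12)=0.7273>−1
Confirm numerically:
  x=-0.871: |R|=0.82442 <1
  x=-0.561: |R|=0.72749 <1
  x=-0.538: |R|=0.72732 <1
  x=-1.615: |R|=1.77587 >1
  x=-1.521: |R|=1.59965 >1
So |R|<1 on (-1.0909, 0).

(-1.0909,0); λ=-10 ⇒ h* = (12/11)/10 = 0.1091.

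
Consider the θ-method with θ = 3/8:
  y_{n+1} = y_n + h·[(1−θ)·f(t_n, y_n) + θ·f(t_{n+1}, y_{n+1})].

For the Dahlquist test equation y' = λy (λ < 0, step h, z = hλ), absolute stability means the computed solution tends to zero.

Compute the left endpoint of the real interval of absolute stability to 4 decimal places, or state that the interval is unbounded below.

Set f=λy, z=hλ:
  y_{n+1} = y_n + z·[5/8·y_n + 3/8·y_{n+1}] ⇒ (1 − 3/8z)y_{n+1} = (1 + 5/8z)y_n
  so R(z) = (1 + 5/8z)/(1 − 3/8z).

Solve |R(x)|<1 on ℝ⁻.
x=-1.57: |R|=0.0118
R=−1: 1+5/8x = −1+3/8x ⇒ -1/4x=2 ⇒ x=2/(-1/4)=-8.0000
Confirm numerically:
  x=-6.577: |R|=0.89737 <1
  x=-6.075: |R|=0.85319 <1
  x=-5.225: |R|=0.76558 <1
  x=-5.200: |R|=0.76271 <1
  x=-8.466: |R|=1.02791 >1
  x=-8.287: |R|=1.01747 >1
Stable set (-8.0000, 0).

left endpoint -8.0000.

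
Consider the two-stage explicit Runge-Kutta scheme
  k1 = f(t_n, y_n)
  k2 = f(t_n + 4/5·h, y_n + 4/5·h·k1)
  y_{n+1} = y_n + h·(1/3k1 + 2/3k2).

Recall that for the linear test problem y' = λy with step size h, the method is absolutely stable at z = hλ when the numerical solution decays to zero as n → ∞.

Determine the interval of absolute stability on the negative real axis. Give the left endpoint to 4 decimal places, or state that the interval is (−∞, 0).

On y'=λy, z=hλ:
  k1=λy_n ⇒ h·k1=z·y_n;  k2=λ(1+4/5z)y_n ⇒ h·k2=z(1+4/5z)y_n
  y_{n+1}/y_n = 1 + 1/3z + 2/3z(1+4/5z) = 1 + z + 8/15z²
  so R(z) = 1 + z + 8/15z².

Need |R(x)|<1, x<0.
x=-0.6: |R|=0.5920
R=1: x+8/15x²=0 ⇒ x=−15/8=-1.8750; min R=1−1/(4·8/15)=0.5312>−1
Confirm numerically:
  x=-1.560: |R|=0.73792 <1
  x=-1.271: |R|=0.59057 <1
  x=-1.268: |R|=0.58951 <1
  x=-1.246: |R|=0.58201 <1
  x=-2.466: |R|=1.77728 >1
  x=-2.166: |R|=1.33616 >1
  x=-2.010: |R|=1.14472 >1
So |R|<1 on (-1.8750, 0).

z∈(-1.8750,0).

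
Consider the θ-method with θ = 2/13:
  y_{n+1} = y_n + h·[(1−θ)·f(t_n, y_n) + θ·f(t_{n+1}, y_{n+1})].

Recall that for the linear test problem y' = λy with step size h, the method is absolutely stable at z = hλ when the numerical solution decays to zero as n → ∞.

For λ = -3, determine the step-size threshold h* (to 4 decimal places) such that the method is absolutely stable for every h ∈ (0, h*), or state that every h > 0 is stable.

(-2.8889,0); λ=-3 ⇒ h* = (26/9)/3 = 0.9630.

Test eqn y'=λy, z=hλ:
  y_{n+1} = y_n + z·[11/13·y_n + 2/13·y_{n+1}] ⇒ (1 − 2/13z)y_{n+1} = (1 + 11/13z)y_n
  so R(z) = (1 + 11/13z)/(1 − 2/13z).

Find x<0 with |R(x)|<1.
x=-1.62: |R|=0.2968
R=−1: 1+11/13x = −1+2/13x ⇒ -9/13x=2 ⇒ x=2/(-9/13)=-2.8889
Confirm numerically:
  x=-2.652: |R|=0.88352 <1
  x=-2.490: |R|=0.80033 <1
  x=-2.399: |R|=0.75228 <1
  x=-1.764: |R|=0.38746 <1
  x=-3.448: |R|=1.25292 >1
  x=-3.380: |R|=1.22368 >1
  x=-2.993: |R|=1.04935 >1
Interval (-2.8889, 0).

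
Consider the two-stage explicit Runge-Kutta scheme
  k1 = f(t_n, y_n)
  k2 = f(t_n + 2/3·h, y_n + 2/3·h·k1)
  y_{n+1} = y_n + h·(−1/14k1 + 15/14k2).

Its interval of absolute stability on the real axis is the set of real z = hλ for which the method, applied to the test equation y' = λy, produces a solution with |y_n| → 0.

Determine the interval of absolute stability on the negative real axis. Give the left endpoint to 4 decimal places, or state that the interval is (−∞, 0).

z∈(-1.4000,0).

Test eqn y'=λy, z=hλ:
  k1=λy_n ⇒ h·k1=z·y_n;  k2=λ(1+2/3z)y_n ⇒ h·k2=z(1+2/3z)y_n
  y_{n+1}/y_n = 1 − 1/14z + 15/14z(1+2/3z) = 1 + z + 5/7z²
  so R(z) = 1 + z + 5/7z².

Boundary: |R(x)|=1, x<0.
x=-1.48: |R|=1.0846
R=1: x+5/7x²=0 ⇒ x=−7/5=-1.4000; min R=1−1/(4·5/7)=0.6500>−1
Confirm numerically:
  x=-1.279: |R|=0.88946 <1
  x=-1.162: |R|=0.80246 <1
  x=-0.889: |R|=0.67551 <1
  x=-1.642: |R|=1.28383 >1
  x=-1.568: |R|=1.18816 >1
  x=-1.560: |R|=1.17829 >1
Stable set (-1.4000, 0).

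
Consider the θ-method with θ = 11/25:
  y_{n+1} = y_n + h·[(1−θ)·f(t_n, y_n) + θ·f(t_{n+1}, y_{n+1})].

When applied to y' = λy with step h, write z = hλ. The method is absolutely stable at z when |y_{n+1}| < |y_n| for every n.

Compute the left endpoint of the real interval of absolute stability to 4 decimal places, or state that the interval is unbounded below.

left endpoint -16.6667.

With y'=λy (z=hλ):
  y_{n+1} = y_n + z·[14/25·y_n + 11/25·y_{n+1}] ⇒ (1 − 11/25z)y_{n+1} = (1 + 14/25z)y_n
  so R(z) = (1 + 14/25z)/(1 − 11/25z).

Solve |R(x)|<1 on ℝ⁻.
x=-1.18: |R|=0.2233
R=−1: 1+14/25x = −1+11/25x ⇒ -3/25x=2 ⇒ x=2/(-3/25)=-16.6667
Confirm numerically:
  x=-15.632: |R|=0.98424 <1
  x=-12.067: |R|=0.91252 <1
  x=-11.901: |R|=0.90830 <1
  x=-9.975: |R|=0.85099 <1
  x=-17.000: |R|=1.00472 >1
  x=-16.905: |R|=1.00339 >1
Interval (-16.6667, 0).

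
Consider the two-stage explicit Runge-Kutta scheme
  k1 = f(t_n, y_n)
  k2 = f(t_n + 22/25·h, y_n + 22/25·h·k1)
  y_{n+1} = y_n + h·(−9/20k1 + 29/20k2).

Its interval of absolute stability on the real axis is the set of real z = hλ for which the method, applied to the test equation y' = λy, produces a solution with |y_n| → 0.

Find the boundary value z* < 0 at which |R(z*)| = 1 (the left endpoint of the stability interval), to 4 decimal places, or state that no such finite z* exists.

z* = -0.7837.

On y'=λy, z=hλ:
  k1=λy_n ⇒ h·k1=z·y_n;  k2=λ(1+22/25z)y_n ⇒ h·k2=z(1+22/25z)y_n
  y_{n+1}/y_n = 1 − 9/20z + 29/20z(1+22/25z) = 1 + z + 319/250z²
  ⇒ R(z) = 1 + z + 319/250z².

Need |R(x)|<1, x<0.
x=-1.13: |R|=1.4993
R=1: x+319/250x²=0 ⇒ x=−250/319=-0.7837; min R=1−1/(4·319/250)=0.8041>−1
Confirm numerically:
  x=-0.692: |R|=0.91903 <1
  x=-0.474: |R|=0.81269 <1
  x=-0.321: |R|=0.81048 <1
  x=-1.135: |R|=1.50878 >1
  x=-1.125: |R|=1.48994 >1
Interval (-0.7837, 0).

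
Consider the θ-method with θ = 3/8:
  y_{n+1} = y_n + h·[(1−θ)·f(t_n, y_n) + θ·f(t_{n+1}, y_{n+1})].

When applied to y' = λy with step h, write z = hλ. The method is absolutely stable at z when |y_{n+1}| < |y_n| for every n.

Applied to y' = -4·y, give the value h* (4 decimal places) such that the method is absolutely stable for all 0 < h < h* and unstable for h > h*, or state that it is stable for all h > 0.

Test eqn y'=λy, z=hλ:
  y_{n+1} = y_n + z·[5/8·y_n + 3/8·y_{n+1}] ⇒ (1 − 3/8z)y_{n+1} = (1 + 5/8z)y_n
  Hence R(z) = (1 + 5/8z)/(1 − 3/8z).

Solve |R(x)|<1 on ℝ⁻.
x=-1.16: |R|=0.1916
R=−1: 1+5/8x = −1+3/8x ⇒ -1/4x=2 ⇒ x=2/(-1/4)=-8.0000
Confirm numerically:
  x=-5.608: |R|=0.80728 <1
  x=-4.893: |R|=0.72600 <1
  x=-4.855: |R|=0.72125 <1
  x=-3.974: |R|=0.59582 <1
  x=-8.430: |R|=1.02583 >1
  x=-8.231: |R|=1.01413 >1
  x=-8.145: |R|=1.00894 >1
Interval (-8.0000, 0).

(-8.0000,0); λ=-4 ⇒ h* = (8)/4 = 2.0000.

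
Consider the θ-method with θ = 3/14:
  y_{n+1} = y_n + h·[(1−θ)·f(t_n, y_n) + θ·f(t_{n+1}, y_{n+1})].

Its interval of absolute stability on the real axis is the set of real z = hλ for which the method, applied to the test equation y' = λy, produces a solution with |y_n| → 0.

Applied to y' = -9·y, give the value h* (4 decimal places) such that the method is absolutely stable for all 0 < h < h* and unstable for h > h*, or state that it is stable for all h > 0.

(-3.5000,0); λ=-9 ⇒ h* = (7/2)/9 = 0.3889.

Test eqn y'=λy, z=hλ:
  y_{n+1} = y_n + z·[11/14·y_n + 3/14·y_{n+1}] ⇒ (1 − 3/14z)y_{n+1} = (1 + 11/14z)y_n
  so R(z) = (1 + 11/14z)/(1 − 3/14z).

Need |R(x)|<1, x<0.
x=-1.26: |R|=0.0079
R=−1: 1+11/14x = −1+3/14x ⇒ -4/7x=2 ⇒ x=2/(-4/7)=-3.5000
Confirm numerically:
  x=-3.273: |R|=0.92376 <1
  x=-3.221: |R|=0.90568 <1
  x=-2.023: |R|=0.41123 <1
  x=-4.078: |R|=1.17626 >1
  x=-3.925: |R|=1.13191 >1
  x=-3.840: |R|=1.10658 >1
So |R|<1 on (-3.5000, 0).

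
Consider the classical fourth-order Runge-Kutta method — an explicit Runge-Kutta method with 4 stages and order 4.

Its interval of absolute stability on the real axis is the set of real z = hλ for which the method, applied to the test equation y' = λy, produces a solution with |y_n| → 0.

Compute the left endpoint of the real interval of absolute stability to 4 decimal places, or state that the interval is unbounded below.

z* = -2.7853.

Set f=λy, z=hλ:
  order 4, 4-stage ⇒ R(z)=1+z+z^2/2+z^3/6+z^4/24
  (e.g. R(-1.78)=0.28252, |R|=0.28252)

Need |R(x)|<1, x<0.
x=-1.78: |R|=0.2825
|R(-1.9)|=0.3048 |R(-1.87)|=0.2981 |R(-1.02)|=0.3684
Bisect:
  x_lo=-3.3130 |R|=2.1341  x_hi=-0.1312 |R|=0.8771
  mid=-1.72209 |R|=0.27598 →hi
  mid=-2.51755 |R|=0.66587 →hi
  mid=-2.91528 |R|=1.21433 →lo
  mid=-2.71641 |R|=0.90102 →hi
  mid=-2.81585 |R|=1.04705 →lo
  mid=-2.76613 |R|=0.97149 →hi
  mid=-2.79099 |R|=1.00862 →lo
  mid=-2.77856 |R|=0.98989 →hi
  ...
  [-2.78536,-2.78516] ⇒ x*=-2.7853
Stable set (-2.7853, 0).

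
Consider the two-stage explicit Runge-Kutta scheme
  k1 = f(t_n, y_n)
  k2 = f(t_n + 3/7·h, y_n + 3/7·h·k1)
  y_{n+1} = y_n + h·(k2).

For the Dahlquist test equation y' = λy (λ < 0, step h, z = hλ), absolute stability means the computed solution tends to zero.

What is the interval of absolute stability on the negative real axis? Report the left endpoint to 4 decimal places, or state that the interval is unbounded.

z∈(-2.3333,0).

Set f=λy, z=hλ:
  k1=λy_n ⇒ h·k1=z·y_n;  k2=λ(1+3/7z)y_n ⇒ h·k2=z(1+3/7z)y_n
  y_{n+1}/y_n = 1 + z(1+3/7z) = 1 + z + 3/7z²
  R(z) = 1 + z + 3/7z².

Solve |R(x)|<1 on ℝ⁻.
x=-1.12: |R|=0.4176
R=1: x+3/7x²=0 ⇒ x=−7/3=-2.3333; min R=1−1/(4·3/7)=0.4167>−1
Confirm numerically:
  x=-1.595: |R|=0.49530 <1
  x=-1.540: |R|=0.47640 <1
  x=-1.217: |R|=0.41775 <1
  x=-0.992: |R|=0.42974 <1
  x=-2.793: |R|=1.55022 >1
  x=-2.415: |R|=1.08452 >1
  x=-2.389: |R|=1.05699 >1
Interval (-2.3333, 0).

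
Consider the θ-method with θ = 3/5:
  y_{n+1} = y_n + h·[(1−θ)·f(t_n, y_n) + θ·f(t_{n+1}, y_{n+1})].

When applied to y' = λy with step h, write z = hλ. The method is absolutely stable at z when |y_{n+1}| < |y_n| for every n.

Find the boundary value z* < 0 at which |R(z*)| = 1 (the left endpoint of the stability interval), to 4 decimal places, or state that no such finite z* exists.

(−∞, 0) — no finite endpoint.

Test eqn y'=λy, z=hλ:
  y_{n+1} = y_n + z·[2/5·y_n + 3/5·y_{n+1}] ⇒ (1 − 3/5z)y_{n+1} = (1 + 2/5z)y_n
  so R(z) = (1 + 2/5z)/(1 − 3/5z).

Need |R(x)|<1, x<0.
x=-1.47: |R|=0.2189
x=-2: |R|=0.0909
x=-10: |R|=0.4286
x=-100: |R|=0.6393
θ=3/5≥1/2 ⇒ |1+2/5x|<|1−3/5x| ∀x<0 ⇒ stable on all of ℝ⁻.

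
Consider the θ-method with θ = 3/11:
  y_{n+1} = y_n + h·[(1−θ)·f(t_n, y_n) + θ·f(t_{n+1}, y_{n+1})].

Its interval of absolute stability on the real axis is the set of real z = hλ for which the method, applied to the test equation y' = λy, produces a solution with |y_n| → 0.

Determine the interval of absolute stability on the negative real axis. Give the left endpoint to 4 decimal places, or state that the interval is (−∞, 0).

On y'=λy, z=hλ:
  y_{n+1} = y_n + z·[8/11·y_n + 3/11·y_{n+1}] ⇒ (1 − 3/11z)y_{n+1} = (1 + 8/11z)y_n
  so R(z) = (1 + 8/11z)/(1 − 3/11z).

Solve |R(x)|<1 on ℝ⁻.
x=-1.15: |R|=0.1246
R=−1: 1+8/11x = −1+3/11x ⇒ -5/11x=2 ⇒ x=2/(-5/11)=-4.4000
Confirm numerically:
  x=-4.137: |R|=0.94383 <1
  x=-3.760: |R|=0.85637 <1
  x=-2.643: |R|=0.53590 <1
  x=-2.611: |R|=0.52504 <1
  x=-4.450: |R|=1.01027 >1
  x=-4.437: |R|=1.00761 >1
Stable set (-4.4000, 0).

(-4.4000, 0).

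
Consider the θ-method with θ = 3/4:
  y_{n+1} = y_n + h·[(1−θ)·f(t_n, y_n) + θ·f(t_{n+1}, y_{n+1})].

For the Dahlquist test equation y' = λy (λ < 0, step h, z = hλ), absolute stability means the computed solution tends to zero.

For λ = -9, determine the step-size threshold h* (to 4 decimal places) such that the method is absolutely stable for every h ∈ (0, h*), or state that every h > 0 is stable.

With y'=λy (z=hλ):
  y_{n+1} = y_n + z·[1/4·y_n + 3/4·y_{n+1}] ⇒ (1 − 3/4z)y_{n+1} = (1 + 1/4z)y_n
  so R(z) = (1 + 1/4z)/(1 − 3/4z).

Find x<0 with |R(x)|<1.
x=-0.81: |R|=0.4961
x=-2: |R|=0.2000
x=-10: |R|=0.1765
x=-100: |R|=0.3158
θ=3/4≥1/2 ⇒ |1+1/4x|<|1−3/4x| ∀x<0 ⇒ unbounded interval.

(−∞, 0) — no finite endpoint. Any h>0 works for λ=-9.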